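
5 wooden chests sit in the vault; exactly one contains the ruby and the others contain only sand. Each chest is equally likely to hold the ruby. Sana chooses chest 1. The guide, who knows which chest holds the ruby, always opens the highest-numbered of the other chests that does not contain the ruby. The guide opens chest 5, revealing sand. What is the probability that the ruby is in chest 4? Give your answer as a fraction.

Condition on the true location of the ruby.
If it is in any of chests 1, 2, 3, and 4 (prior 1/5 each): chest 5 is the highest-numbered option available, probability 1; weight (1/5)·1 = 1/5 each.
If it is in chest 5 (prior 1/5): the guide opened chest 5, so this case is ruled out; weight (1/5)·0 = 0.
The weights sum to 4/5.
So P(the ruby in chest 4 | the guide opened chest 5) = (1/5) / (4/5) = 1/4.

1/4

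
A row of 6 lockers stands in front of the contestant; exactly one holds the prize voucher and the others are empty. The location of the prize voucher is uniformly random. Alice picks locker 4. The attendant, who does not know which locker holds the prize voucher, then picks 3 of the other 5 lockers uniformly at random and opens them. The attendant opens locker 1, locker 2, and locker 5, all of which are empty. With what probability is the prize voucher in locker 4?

1/3

Consider each possible location of the prize voucher in turn.
If it is in any of lockers 1, 2, and 5 (prior 1/6 each): that locker was opened and seen not to hold the prize — ruled out; weight (1/6)·0 = 0 each.
If it is in any of lockers 3, 4, and 6 (prior 1/6 each): the attendant picks exactly this set with probability 1/10 regardless, and none is the prize; weight (1/6)·(1/10) = 1/60 each.
The weights sum to 1/20.
So P(the prize voucher in locker 4 | the attendant opened locker 1, locker 2, and locker 5) = (1/60) / (1/20) = 1/3.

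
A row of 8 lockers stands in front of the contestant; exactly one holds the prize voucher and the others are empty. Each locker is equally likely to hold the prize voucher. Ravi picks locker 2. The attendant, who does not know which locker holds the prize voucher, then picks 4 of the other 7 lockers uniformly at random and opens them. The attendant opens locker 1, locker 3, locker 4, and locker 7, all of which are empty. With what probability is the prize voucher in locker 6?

Condition on the true location of the prize voucher.
If it is in any of lockers 1, 3, 4, and 7 (prior 1/8 each): that locker was opened and seen not to hold the prize — ruled out; weight (1/8)·0 = 0 each.
If it is in any of lockers 2, 5, 6, and 8 (prior 1/8 each): the attendant picks exactly this set with probability 1/35 regardless, and none is the prize; weight (1/8)·(1/35) = 1/280 each.
The weights sum to 1/70.
So P(the prize voucher in locker 6 | the attendant opened locker 1, locker 3, locker 4, and locker 7) = (1/280) / (1/70) = 1/4.

1/4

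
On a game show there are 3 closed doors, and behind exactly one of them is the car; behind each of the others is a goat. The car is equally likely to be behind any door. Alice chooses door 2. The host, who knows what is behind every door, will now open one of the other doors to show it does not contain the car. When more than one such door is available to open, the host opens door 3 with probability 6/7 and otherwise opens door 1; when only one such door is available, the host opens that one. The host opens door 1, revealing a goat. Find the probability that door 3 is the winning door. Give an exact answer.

Consider each possible location of the car in turn.
If it is behind door 1 (prior 1/3): the host opened door 1, so this case is ruled out; weight (1/3)·0 = 0.
If it is behind door 2 (prior 1/3): door 3 is available but not opened, probability 1/7; weight (1/3)·(1/7) = 1/21.
If it is behind door 3 (prior 1/3): only door 1 is available, probability 1; weight (1/3)·1 = 1/3.
The weights sum to 8/21.
So P(the car behind door 3 | the host opened door 1) = (1/3) / (8/21) = 7/8.

7/8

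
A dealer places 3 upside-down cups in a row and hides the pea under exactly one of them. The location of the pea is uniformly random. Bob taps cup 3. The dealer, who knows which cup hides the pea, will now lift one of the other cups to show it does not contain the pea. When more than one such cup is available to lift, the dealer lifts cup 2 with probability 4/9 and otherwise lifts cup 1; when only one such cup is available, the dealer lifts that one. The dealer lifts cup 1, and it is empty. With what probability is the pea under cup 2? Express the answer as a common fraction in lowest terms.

9/14

Condition on the true location of the pea.
If it is under cup 1 (prior 1/3): the dealer opened cup 1, so this case is ruled out; weight (1/3)·0 = 0.
If it is under cup 2 (prior 1/3): only cup 1 is available, probability 1; weight (1/3)·1 = 1/3.
If it is under cup 3 (prior 1/3): cup 2 is available but not opened, probability 5/9; weight (1/3)·(5/9) = 5/27.
The weights sum to 14/27.
So P(the pea under cup 2 | the dealer opened cup 1) = (1/3) / (14/27) = 9/14.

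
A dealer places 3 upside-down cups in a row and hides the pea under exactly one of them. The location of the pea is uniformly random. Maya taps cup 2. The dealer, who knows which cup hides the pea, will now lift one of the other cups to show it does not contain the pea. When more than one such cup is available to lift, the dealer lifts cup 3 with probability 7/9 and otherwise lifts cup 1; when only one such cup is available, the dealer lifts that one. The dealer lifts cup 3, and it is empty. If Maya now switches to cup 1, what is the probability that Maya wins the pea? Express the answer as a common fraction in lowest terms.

Condition on the true location of the pea.
If it is under cup 1 (prior 1/3): only cup 3 is available, probability 1; weight (1/3)·1 = 1/3.
If it is under cup 2 (prior 1/3): cup 3 is available, opened with probability 7/9; weight (1/3)·(7/9) = 7/27.
If it is under cup 3 (prior 1/3): the dealer opened cup 3, so this case is ruled out; weight (1/3)·0 = 0.
The weights sum to 16/27.
So P(the pea under cup 1 | the dealer opened cup 3) = (1/3) / (16/27) = 9/16.

9/16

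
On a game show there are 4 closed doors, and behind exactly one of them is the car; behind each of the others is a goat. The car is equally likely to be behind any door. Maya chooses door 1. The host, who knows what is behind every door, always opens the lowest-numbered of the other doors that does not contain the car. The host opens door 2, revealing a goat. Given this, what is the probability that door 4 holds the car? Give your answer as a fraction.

Consider each possible location of the car in turn.
If it is behind any of doors 1, 3, and 4 (prior 1/4 each): door 2 is the lowest-numbered option available, probability 1; weight (1/4)·1 = 1/4 each.
If it is behind door 2 (prior 1/4): the host opened door 2, so this case is ruled out; weight (1/4)·0 = 0.
The weights sum to 3/4.
So P(the car behind door 4 | the host opened door 2) = (1/4) / (3/4) = 1/3.

1/3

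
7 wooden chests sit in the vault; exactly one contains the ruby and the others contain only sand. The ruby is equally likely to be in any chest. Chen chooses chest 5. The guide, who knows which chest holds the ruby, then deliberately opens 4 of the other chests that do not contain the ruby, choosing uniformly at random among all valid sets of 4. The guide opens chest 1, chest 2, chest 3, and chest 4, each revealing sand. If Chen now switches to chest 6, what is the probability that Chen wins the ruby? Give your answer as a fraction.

Consider each possible location of the ruby in turn.
If it is in any of chests 1, 2, 3, and 4 (prior 1/7 each): that chest was opened and seen not to hold the prize — ruled out; weight (1/7)·0 = 0 each.
If it is in chest 5 (prior 1/7): the guide has 15 equally likely choices, so probability 1/15; weight (1/7)·(1/15) = 1/105.
If it is in either of chests 6 and 7 (prior 1/7 each): the guide has 5 equally likely choices, so probability 1/5; weight (1/7)·(1/5) = 1/35 each.
The weights sum to 1/15.
So P(the ruby in chest 6 | the guide opened chest 1, chest 2, chest 3, and chest 4) = (1/35) / (1/15) = 3/7.

3/7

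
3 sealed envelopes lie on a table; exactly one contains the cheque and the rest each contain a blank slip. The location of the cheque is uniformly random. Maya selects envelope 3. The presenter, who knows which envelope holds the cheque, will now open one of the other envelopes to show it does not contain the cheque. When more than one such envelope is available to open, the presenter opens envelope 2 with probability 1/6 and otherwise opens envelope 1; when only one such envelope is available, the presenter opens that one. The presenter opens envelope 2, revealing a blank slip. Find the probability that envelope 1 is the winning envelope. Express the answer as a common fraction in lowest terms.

Condition on the true location of the cheque.
If it is in envelope 1 (prior 1/3): only envelope 2 is available, probability 1; weight (1/3)·1 = 1/3.
If it is in envelope 2 (prior 1/3): the presenter opened envelope 2, so this case is ruled out; weight (1/3)·0 = 0.
If it is in envelope 3 (prior 1/3): envelope 2 is available, opened with probability 1/6; weight (1/3)·(1/6) = 1/18.
The weights sum to 7/18.
So P(the cheque in envelope 1 | the presenter opened envelope 2) = (1/3) / (7/18) = 6/7.

6/7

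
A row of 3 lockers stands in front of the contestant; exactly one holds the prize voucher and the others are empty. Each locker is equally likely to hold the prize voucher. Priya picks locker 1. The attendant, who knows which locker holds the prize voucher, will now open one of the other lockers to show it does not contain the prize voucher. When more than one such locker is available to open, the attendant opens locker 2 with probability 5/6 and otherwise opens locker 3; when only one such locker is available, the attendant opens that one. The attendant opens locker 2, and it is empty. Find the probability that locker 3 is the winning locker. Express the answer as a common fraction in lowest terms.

Consider each possible location of the prize voucher in turn.
If it is in locker 1 (prior 1/3): locker 2 is available, opened with probability 5/6; weight (1/3)·(5/6) = 5/18.
If it is in locker 2 (prior 1/3): the attendant opened locker 2, so this case is ruled out; weight (1/3)·0 = 0.
If it is in locker 3 (prior 1/3): only locker 2 is available, probability 1; weight (1/3)·1 = 1/3.
The weights sum to 11/18.
So P(the prize voucher in locker 3 | the attendant opened locker 2) = (1/3) / (11/18) = 6/11.

6/11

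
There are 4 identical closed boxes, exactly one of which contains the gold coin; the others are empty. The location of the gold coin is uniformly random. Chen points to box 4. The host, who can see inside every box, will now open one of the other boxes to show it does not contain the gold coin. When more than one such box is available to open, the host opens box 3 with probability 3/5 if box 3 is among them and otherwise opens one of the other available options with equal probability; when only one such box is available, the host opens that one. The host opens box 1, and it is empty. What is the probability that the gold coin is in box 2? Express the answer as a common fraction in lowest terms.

4/11

Consider each possible location of the gold coin in turn.
If it is in box 1 (prior 1/4): the host opened box 1, so this case is ruled out; weight (1/4)·0 = 0.
If it is in box 2 (prior 1/4): box 3 is available but not opened, probability 2/5; weight (1/4)·(2/5) = 1/10.
If it is in box 3 (prior 1/4): box 3 holds the prize so is unavailable; the host chooses uniformly among the 2 others, probability 1/2; weight (1/4)·(1/2) = 1/8.
If it is in box 4 (prior 1/4): box 3 is available but not opened; box 1 gets probability (1 − 3/5)/2 = 1/5; weight (1/4)·(1/5) = 1/20.
The weights sum to 11/40.
So P(the gold coin in box 2 | the host opened box 1) = (1/10) / (11/40) = 4/11.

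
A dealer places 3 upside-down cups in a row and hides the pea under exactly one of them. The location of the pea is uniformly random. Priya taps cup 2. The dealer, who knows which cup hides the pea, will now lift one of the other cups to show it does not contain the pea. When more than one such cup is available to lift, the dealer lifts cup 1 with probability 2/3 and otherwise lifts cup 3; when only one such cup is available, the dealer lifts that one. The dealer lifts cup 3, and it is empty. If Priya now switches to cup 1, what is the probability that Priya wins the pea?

3/4

Apply Bayes' rule, conditioning on where the pea actually is.
If it is under cup 1 (prior 1/3): only cup 3 is available, probability 1; weight (1/3)·1 = 1/3.
If it is under cup 2 (prior 1/3): cup 1 is available but not opened, probability 1/3; weight (1/3)·(1/3) = 1/9.
If it is under cup 3 (prior 1/3): the dealer opened cup 3, so this case is ruled out; weight (1/3)·0 = 0.
The weights sum to 4/9.
So P(the pea under cup 1 | the dealer opened cup 3) = (1/3) / (4/9) = 3/4.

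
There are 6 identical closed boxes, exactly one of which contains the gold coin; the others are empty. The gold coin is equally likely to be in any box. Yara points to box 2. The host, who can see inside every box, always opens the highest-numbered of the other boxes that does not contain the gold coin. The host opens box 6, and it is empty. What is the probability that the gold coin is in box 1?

1/5

Condition on the true location of the gold coin.
If it is in any of boxes 1, 2, 3, 4, and 5 (prior 1/6 each): box 6 is the highest-numbered option available, probability 1; weight (1/6)·1 = 1/6 each.
If it is in box 6 (prior 1/6): the host opened box 6, so this case is ruled out; weight (1/6)·0 = 0.
The weights sum to 5/6.
So P(the gold coin in box 1 | the host opened box 6) = (1/6) / (5/6) = 1/5.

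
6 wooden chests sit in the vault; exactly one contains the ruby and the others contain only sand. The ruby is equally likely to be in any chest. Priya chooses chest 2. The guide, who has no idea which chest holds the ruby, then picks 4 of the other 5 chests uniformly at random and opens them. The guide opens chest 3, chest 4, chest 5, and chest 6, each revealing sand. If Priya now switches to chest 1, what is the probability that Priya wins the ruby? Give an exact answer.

1/2

Consider each possible location of the ruby in turn.
If it is in either of chests 1 and 2 (prior 1/6 each): the guide picks exactly this set with probability 1/5 regardless, and none is the prize; weight (1/6)·(1/5) = 1/30 each.
If it is in any of chests 3, 4, 5, and 6 (prior 1/6 each): that chest was opened and seen not to hold the prize — ruled out; weight (1/6)·0 = 0 each.
The weights sum to 1/15.
So P(the ruby in chest 1 | the guide opened chest 3, chest 4, chest 5, and chest 6) = (1/30) / (1/15) = 1/2.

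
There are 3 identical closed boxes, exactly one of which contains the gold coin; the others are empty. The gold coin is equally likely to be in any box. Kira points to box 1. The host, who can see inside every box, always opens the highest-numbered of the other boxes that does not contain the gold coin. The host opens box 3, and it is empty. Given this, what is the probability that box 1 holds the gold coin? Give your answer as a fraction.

1/2

Condition on the true location of the gold coin.
If it is in either of boxes 1 and 2 (prior 1/3 each): box 3 is the highest-numbered option available, probability 1; weight (1/3)·1 = 1/3 each.
If it is in box 3 (prior 1/3): the host opened box 3, so this case is ruled out; weight (1/3)·0 = 0.
The weights sum to 2/3.
So P(the gold coin in box 1 | the host opened box 3) = (1/3) / (2/3) = 1/2.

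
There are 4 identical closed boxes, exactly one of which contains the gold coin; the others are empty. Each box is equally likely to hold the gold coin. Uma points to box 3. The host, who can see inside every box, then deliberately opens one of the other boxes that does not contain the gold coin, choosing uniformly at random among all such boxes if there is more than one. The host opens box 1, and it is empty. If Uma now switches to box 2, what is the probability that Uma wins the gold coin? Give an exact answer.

Consider each possible location of the gold coin in turn.
If it is in box 1 (prior 1/4): the host opened box 1, so this case is ruled out; weight (1/4)·0 = 0.
If it is in either of boxes 2 and 4 (prior 1/4 each): the host has 2 equally likely choices, so probability 1/2; weight (1/4)·(1/2) = 1/8 each.
If it is in box 3 (prior 1/4): the host has 3 equally likely choices, so probability 1/3; weight (1/4)·(1/3) = 1/12.
The weights sum to 1/3.
So P(the gold coin in box 2 | the host opened box 1) = (1/8) / (1/3) = 3/8.

3/8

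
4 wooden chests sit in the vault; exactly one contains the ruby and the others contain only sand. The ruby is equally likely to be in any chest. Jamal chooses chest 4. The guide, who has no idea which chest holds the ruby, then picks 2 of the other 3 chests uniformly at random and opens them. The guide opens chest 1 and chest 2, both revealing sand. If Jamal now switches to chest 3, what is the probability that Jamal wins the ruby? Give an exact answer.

Consider each possible location of the ruby in turn.
If it is in either of chests 1 and 2 (prior 1/4 each): that chest was opened and seen not to hold the prize — ruled out; weight (1/4)·0 = 0 each.
If it is in either of chests 3 and 4 (prior 1/4 each): the guide picks exactly this set with probability 1/3 regardless, and none is the prize; weight (1/4)·(1/3) = 1/12 each.
The weights sum to 1/6.
So P(the ruby in chest 3 | the guide opened chest 1 and chest 2) = (1/12) / (1/6) = 1/2.

1/2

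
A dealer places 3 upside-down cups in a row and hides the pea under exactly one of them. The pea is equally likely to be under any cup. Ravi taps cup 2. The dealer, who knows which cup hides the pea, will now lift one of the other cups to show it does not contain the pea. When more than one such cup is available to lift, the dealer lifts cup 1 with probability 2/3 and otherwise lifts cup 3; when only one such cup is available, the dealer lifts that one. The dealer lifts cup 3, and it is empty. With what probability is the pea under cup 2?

Consider each possible location of the pea in turn.
If it is under cup 1 (prior 1/3): only cup 3 is available, probability 1; weight (1/3)·1 = 1/3.
If it is under cup 2 (prior 1/3): cup 1 is available but not opened, probability 1/3; weight (1/3)·(1/3) = 1/9.
If it is under cup 3 (prior 1/3): the dealer opened cup 3, so this case is ruled out; weight (1/3)·0 = 0.
The weights sum to 4/9.
So P(the pea under cup 2 | the dealer opened cup 3) = (1/9) / (4/9) = 1/4.

1/4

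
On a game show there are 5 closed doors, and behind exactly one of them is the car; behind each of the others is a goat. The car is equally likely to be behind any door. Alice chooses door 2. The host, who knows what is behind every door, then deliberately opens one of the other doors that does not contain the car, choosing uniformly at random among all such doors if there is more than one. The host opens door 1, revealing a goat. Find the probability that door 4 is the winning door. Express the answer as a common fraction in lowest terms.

Condition on the true location of the car.
If it is behind door 1 (prior 1/5): the host opened door 1, so this case is ruled out; weight (1/5)·0 = 0.
If it is behind door 2 (prior 1/5): the host has 4 equally likely choices, so probability 1/4; weight (1/5)·(1/4) = 1/20.
If it is behind any of doors 3, 4, and 5 (prior 1/5 each): the host has 3 equally likely choices, so probability 1/3; weight (1/5)·(1/3) = 1/15 each.
The weights sum to 1/4.
So P(the car behind door 4 | the host opened door 1) = (1/15) / (1/4) = 4/15.

4/15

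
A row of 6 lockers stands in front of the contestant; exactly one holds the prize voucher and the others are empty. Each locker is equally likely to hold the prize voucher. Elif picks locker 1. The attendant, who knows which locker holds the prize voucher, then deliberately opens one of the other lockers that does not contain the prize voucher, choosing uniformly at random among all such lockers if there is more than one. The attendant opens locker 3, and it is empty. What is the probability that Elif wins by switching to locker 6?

5/24

Condition on the true location of the prize voucher.
If it is in locker 1 (prior 1/6): the attendant has 5 equally likely choices, so probability 1/5; weight (1/6)·(1/5) = 1/30.
If it is in any of lockers 2, 4, 5, and 6 (prior 1/6 each): the attendant has 4 equally likely choices, so probability 1/4; weight (1/6)·(1/4) = 1/24 each.
If it is in locker 3 (prior 1/6): the attendant opened locker 3, so this case is ruled out; weight (1/6)·0 = 0.
The weights sum to 1/5.
So P(the prize voucher in locker 6 | the attendant opened locker 3) = (1/24) / (1/5) = 5/24.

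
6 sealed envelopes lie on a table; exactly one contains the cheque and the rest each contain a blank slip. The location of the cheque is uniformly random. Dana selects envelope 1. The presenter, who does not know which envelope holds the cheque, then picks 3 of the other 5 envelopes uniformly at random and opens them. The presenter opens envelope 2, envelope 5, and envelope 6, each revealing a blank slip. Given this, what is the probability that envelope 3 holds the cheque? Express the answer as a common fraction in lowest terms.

1/3

Apply Bayes' rule, conditioning on where the cheque actually is.
If it is in any of envelopes 1, 3, and 4 (prior 1/6 each): the presenter picks exactly this set with probability 1/10 regardless, and none is the prize; weight (1/6)·(1/10) = 1/60 each.
If it is in any of envelopes 2, 5, and 6 (prior 1/6 each): that envelope was opened and seen not to hold the prize — ruled out; weight (1/6)·0 = 0 each.
The weights sum to 1/20.
So P(the cheque in envelope 3 | the presenter opened envelope 2, envelope 5, and envelope 6) = (1/60) / (1/20) = 1/3.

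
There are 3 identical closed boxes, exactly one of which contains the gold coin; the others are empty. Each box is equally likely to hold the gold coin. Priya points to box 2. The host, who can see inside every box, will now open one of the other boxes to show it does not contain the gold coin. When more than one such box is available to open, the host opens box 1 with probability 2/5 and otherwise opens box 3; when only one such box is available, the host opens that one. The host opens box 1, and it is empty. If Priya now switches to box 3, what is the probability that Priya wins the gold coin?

5/7

Condition on the true location of the gold coin.
If it is in box 1 (prior 1/3): the host opened box 1, so this case is ruled out; weight (1/3)·0 = 0.
If it is in box 2 (prior 1/3): box 1 is available, opened with probability 2/5; weight (1/3)·(2/5) = 2/15.
If it is in box 3 (prior 1/3): only box 1 is available, probability 1; weight (1/3)·1 = 1/3.
The weights sum to 7/15.
So P(the gold coin in box 3 | the host opened box 1) = (1/3) / (7/15) = 5/7.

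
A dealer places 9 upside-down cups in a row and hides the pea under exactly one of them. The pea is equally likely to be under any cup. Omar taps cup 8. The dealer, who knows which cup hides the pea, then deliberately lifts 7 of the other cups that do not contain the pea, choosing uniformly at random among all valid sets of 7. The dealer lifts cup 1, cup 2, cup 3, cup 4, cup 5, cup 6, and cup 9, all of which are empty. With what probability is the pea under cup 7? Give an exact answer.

8/9

Apply Bayes' rule, conditioning on where the pea actually is.
If it is under any of cups 1, 2, 3, 4, 5, 6, and 9 (prior 1/9 each): that cup was opened and seen not to hold the prize — ruled out; weight (1/9)·0 = 0 each.
If it is under cup 7 (prior 1/9): the dealer has no choice, probability 1; weight (1/9)·1 = 1/9.
If it is under cup 8 (prior 1/9): the dealer has 8 equally likely choices, so probability 1/8; weight (1/9)·(1/8) = 1/72.
The weights sum to 1/8.
So P(the pea under cup 7 | the dealer opened cup 1, cup 2, cup 3, cup 4, cup 5, cup 6, and cup 9) = (1/9) / (1/8) = 8/9.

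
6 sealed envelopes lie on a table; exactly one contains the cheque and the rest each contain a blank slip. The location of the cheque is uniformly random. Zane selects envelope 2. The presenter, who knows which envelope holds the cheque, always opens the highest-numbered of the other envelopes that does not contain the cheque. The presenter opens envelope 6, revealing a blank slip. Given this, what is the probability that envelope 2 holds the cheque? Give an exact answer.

Consider each possible location of the cheque in turn.
If it is in any of envelopes 1, 2, 3, 4, and 5 (prior 1/6 each): envelope 6 is the highest-numbered option available, probability 1; weight (1/6)·1 = 1/6 each.
If it is in envelope 6 (prior 1/6): the presenter opened envelope 6, so this case is ruled out; weight (1/6)·0 = 0.
The weights sum to 5/6.
So P(the cheque in envelope 2 | the presenter opened envelope 6) = (1/6) / (5/6) = 1/5.

1/5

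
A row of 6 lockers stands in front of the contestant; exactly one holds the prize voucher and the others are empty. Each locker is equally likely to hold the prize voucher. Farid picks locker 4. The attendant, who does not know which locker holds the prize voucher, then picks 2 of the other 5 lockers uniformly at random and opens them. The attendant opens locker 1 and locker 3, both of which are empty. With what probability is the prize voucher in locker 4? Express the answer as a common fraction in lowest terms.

Condition on the true location of the prize voucher.
If it is in either of lockers 1 and 3 (prior 1/6 each): that locker was opened and seen not to hold the prize — ruled out; weight (1/6)·0 = 0 each.
If it is in any of lockers 2, 4, 5, and 6 (prior 1/6 each): the attendant picks exactly this set with probability 1/10 regardless, and none is the prize; weight (1/6)·(1/10) = 1/60 each.
The weights sum to 1/15.
So P(the prize voucher in locker 4 | the attendant opened locker 1 and locker 3) = (1/60) / (1/15) = 1/4.

1/4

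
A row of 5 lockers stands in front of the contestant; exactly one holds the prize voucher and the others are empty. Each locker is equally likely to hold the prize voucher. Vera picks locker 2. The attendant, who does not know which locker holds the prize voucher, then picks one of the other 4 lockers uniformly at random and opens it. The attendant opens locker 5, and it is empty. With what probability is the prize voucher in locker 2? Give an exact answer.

Condition on the true location of the prize voucher.
If it is in any of lockers 1, 2, 3, and 4 (prior 1/5 each): the attendant picks locker 5 with probability 1/4 regardless, and it is not the prize; weight (1/5)·(1/4) = 1/20 each.
If it is in locker 5 (prior 1/5): the attendant opened locker 5, so this case is ruled out; weight (1/5)·0 = 0.
The weights sum to 1/5.
So P(the prize voucher in locker 2 | the attendant opened locker 5) = (1/20) / (1/5) = 1/4.

1/4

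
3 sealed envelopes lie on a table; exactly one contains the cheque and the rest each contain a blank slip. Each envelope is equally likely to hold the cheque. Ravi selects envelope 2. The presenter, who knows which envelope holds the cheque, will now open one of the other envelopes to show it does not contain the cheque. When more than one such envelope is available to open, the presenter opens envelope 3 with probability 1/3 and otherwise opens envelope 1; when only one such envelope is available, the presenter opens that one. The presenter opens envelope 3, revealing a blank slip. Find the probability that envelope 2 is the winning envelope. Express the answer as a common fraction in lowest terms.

Consider each possible location of the cheque in turn.
If it is in envelope 1 (prior 1/3): only envelope 3 is available, probability 1; weight (1/3)·1 = 1/3.
If it is in envelope 2 (prior 1/3): envelope 3 is available, opened with probability 1/3; weight (1/3)·(1/3) = 1/9.
If it is in envelope 3 (prior 1/3): the presenter opened envelope 3, so this case is ruled out; weight (1/3)·0 = 0.
The weights sum to 4/9.
So P(the cheque in envelope 2 | the presenter opened envelope 3) = (1/9) / (4/9) = 1/4.

1/4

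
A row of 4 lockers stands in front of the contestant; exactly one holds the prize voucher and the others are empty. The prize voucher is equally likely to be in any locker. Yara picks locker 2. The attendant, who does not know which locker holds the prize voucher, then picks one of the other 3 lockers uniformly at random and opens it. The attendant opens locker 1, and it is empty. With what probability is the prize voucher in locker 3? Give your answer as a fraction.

1/3

Because the attendant chose which locker to open without knowing where the prize voucher is, the choice is independent of the prize location. Learning that locker 1 does not hold the prize voucher simply rules out that one location and leaves the remaining 3 lockers still equally likely by symmetry.
So P(the prize voucher in locker 3) = 1/3.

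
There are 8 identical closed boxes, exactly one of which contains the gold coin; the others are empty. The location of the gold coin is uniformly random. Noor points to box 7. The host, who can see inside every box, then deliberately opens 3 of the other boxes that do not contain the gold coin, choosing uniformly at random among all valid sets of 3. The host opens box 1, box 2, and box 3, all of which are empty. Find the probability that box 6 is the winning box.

7/32

Consider each possible location of the gold coin in turn.
If it is in any of boxes 1, 2, and 3 (prior 1/8 each): that box was opened and seen not to hold the prize — ruled out; weight (1/8)·0 = 0 each.
If it is in any of boxes 4, 5, 6, and 8 (prior 1/8 each): the host has 20 equally likely choices, so probability 1/20; weight (1/8)·(1/20) = 1/160 each.
If it is in box 7 (prior 1/8): the host has 35 equally likely choices, so probability 1/35; weight (1/8)·(1/35) = 1/280.
The weights sum to 1/35.
So P(the gold coin in box 6 | the host opened box 1, box 2, and box 3) = (1/160) / (1/35) = 7/32.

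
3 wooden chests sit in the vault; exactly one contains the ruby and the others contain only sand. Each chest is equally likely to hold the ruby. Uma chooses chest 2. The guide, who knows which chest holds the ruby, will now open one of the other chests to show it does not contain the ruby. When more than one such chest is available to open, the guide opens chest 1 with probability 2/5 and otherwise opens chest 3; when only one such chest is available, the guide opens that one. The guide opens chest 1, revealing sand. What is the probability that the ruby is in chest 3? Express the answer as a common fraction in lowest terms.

5/7

Apply Bayes' rule, conditioning on where the ruby actually is.
If it is in chest 1 (prior 1/3): the guide opened chest 1, so this case is ruled out; weight (1/3)·0 = 0.
If it is in chest 2 (prior 1/3): chest 1 is available, opened with probability 2/5; weight (1/3)·(2/5) = 2/15.
If it is in chest 3 (prior 1/3): only chest 1 is available, probability 1; weight (1/3)·1 = 1/3.
The weights sum to 7/15.
So P(the ruby in chest 3 | the guide opened chest 1) = (1/3) / (7/15) = 5/7.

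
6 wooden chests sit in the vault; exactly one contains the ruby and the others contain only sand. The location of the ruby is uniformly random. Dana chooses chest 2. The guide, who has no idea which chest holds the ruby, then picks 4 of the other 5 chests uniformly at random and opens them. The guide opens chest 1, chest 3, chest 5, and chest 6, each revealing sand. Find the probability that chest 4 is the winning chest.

Because the guide chose which chests to open without knowing where the ruby is, the choice is independent of the prize location. Learning that none of the 4 opened chests holds the ruby simply rules out those 4 locations and leaves the remaining 2 chests still equally likely by symmetry.
So P(the ruby in chest 4) = 1/2.

1/2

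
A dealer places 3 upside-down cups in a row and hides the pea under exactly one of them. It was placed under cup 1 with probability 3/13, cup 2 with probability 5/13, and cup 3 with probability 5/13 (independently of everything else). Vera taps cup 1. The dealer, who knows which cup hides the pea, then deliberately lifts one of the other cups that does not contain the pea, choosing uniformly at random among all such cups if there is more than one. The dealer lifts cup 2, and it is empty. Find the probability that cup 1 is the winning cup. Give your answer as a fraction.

Condition on the true location of the pea.
If it is under cup 1 (prior 3/13): the dealer has 2 equally likely choices, so probability 1/2; weight (3/13)·(1/2) = 3/26.
If it is under cup 2 (prior 5/13): the dealer opened cup 2, so this case is ruled out; weight (5/13)·0 = 0.
If it is under cup 3 (prior 5/13): the dealer has no choice, probability 1; weight (5/13)·1 = 5/13.
The weights sum to 1/2.
So P(the pea under cup 1 | the dealer opened cup 2) = (3/26) / (1/2) = 3/13.

3/13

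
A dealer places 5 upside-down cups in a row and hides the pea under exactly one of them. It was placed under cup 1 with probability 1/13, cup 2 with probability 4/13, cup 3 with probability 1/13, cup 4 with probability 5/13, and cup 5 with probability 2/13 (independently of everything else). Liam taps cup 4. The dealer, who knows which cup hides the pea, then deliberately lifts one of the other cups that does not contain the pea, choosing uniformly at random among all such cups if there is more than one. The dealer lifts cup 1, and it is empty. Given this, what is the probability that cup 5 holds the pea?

Apply Bayes' rule, conditioning on where the pea actually is.
If it is under cup 1 (prior 1/13): the dealer opened cup 1, so this case is ruled out; weight (1/13)·0 = 0.
If it is under cup 2 (prior 4/13): the dealer has 3 equally likely choices, so probability 1/3; weight (4/13)·(1/3) = 4/39.
If it is under cup 3 (prior 1/13): the dealer has 3 equally likely choices, so probability 1/3; weight (1/13)·(1/3) = 1/39.
If it is under cup 4 (prior 5/13): the dealer has 4 equally likely choices, so probability 1/4; weight (5/13)·(1/4) = 5/52.
If it is under cup 5 (prior 2/13): the dealer has 3 equally likely choices, so probability 1/3; weight (2/13)·(1/3) = 2/39.
The weights sum to 43/156.
So P(the pea under cup 5 | the dealer opened cup 1) = (2/39) / (43/156) = 8/43.

8/43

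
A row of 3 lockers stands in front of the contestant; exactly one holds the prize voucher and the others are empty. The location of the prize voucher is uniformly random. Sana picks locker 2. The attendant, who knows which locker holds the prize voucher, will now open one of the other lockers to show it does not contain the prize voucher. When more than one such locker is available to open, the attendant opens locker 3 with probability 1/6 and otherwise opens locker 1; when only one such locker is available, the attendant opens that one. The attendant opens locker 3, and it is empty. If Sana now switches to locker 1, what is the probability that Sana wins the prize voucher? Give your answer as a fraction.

Apply Bayes' rule, conditioning on where the prize voucher actually is.
If it is in locker 1 (prior 1/3): only locker 3 is available, probability 1; weight (1/3)·1 = 1/3.
If it is in locker 2 (prior 1/3): locker 3 is available, opened with probability 1/6; weight (1/3)·(1/6) = 1/18.
If it is in locker 3 (prior 1/3): the attendant opened locker 3, so this case is ruled out; weight (1/3)·0 = 0.
The weights sum to 7/18.
So P(the prize voucher in locker 1 | the attendant opened locker 3) = (1/3) / (7/18) = 6/7.

6/7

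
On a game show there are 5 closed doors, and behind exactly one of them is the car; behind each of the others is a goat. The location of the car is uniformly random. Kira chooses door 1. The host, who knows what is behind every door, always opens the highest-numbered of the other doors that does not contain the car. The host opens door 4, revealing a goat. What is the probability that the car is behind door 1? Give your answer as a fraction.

0

Condition on the true location of the car.
If it is behind any of doors 1, 2, and 3 (prior 1/5 each): the host would have opened door 5 instead, probability 0; weight (1/5)·0 = 0 each.
If it is behind door 4 (prior 1/5): the host opened door 4, so this case is ruled out; weight (1/5)·0 = 0.
If it is behind door 5 (prior 1/5): door 4 is the highest-numbered option available, probability 1; weight (1/5)·1 = 1/5.
The weights sum to 1/5.
So P(the car behind door 1 | the host opened door 4) = 0 / (1/5) = 0.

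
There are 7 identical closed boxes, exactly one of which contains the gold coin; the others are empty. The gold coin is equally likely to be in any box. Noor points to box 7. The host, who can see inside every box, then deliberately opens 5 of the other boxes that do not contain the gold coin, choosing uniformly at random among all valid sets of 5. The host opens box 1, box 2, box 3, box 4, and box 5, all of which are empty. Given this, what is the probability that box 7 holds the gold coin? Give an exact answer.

Condition on the true location of the gold coin.
If it is in any of boxes 1, 2, 3, 4, and 5 (prior 1/7 each): that box was opened and seen not to hold the prize — ruled out; weight (1/7)·0 = 0 each.
If it is in box 6 (prior 1/7): the host has no choice, probability 1; weight (1/7)·1 = 1/7.
If it is in box 7 (prior 1/7): the host has 6 equally likely choices, so probability 1/6; weight (1/7)·(1/6) = 1/42.
The weights sum to 1/6.
So P(the gold coin in box 7 | the host opened box 1, box 2, box 3, box 4, and box 5) = (1/42) / (1/6) = 1/7.

1/7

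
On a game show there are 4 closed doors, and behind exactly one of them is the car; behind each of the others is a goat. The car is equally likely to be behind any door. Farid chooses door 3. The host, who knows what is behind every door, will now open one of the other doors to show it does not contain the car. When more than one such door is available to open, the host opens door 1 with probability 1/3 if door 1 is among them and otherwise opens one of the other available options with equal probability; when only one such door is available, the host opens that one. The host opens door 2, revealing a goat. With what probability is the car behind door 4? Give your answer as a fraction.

4/9

Consider each possible location of the car in turn.
If it is behind door 1 (prior 1/4): door 1 holds the prize so is unavailable; the host chooses uniformly among the 2 others, probability 1/2; weight (1/4)·(1/2) = 1/8.
If it is behind door 2 (prior 1/4): the host opened door 2, so this case is ruled out; weight (1/4)·0 = 0.
If it is behind door 3 (prior 1/4): door 1 is available but not opened; door 2 gets probability (1 − 1/3)/2 = 1/3; weight (1/4)·(1/3) = 1/12.
If it is behind door 4 (prior 1/4): door 1 is available but not opened, probability 2/3; weight (1/4)·(2/3) = 1/6.
The weights sum to 3/8.
So P(the car behind door 4 | the host opened door 2) = (1/6) / (3/8) = 4/9.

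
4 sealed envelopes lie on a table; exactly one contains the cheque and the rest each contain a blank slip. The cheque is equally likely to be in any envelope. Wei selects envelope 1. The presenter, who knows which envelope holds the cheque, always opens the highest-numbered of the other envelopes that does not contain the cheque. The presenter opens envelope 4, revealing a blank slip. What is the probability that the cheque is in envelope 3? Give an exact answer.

1/3

Condition on the true location of the cheque.
If it is in any of envelopes 1, 2, and 3 (prior 1/4 each): envelope 4 is the highest-numbered option available, probability 1; weight (1/4)·1 = 1/4 each.
If it is in envelope 4 (prior 1/4): the presenter opened envelope 4, so this case is ruled out; weight (1/4)·0 = 0.
The weights sum to 3/4.
So P(the cheque in envelope 3 | the presenter opened envelope 4) = (1/4) / (3/4) = 1/3.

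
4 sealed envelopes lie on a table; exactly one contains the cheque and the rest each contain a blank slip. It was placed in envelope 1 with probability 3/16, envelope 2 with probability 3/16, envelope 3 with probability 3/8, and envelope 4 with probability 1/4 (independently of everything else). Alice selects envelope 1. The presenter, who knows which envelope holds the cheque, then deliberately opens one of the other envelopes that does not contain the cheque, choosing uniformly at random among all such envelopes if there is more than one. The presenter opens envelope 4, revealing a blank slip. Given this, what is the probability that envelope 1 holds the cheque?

Consider each possible location of the cheque in turn.
If it is in envelope 1 (prior 3/16): the presenter has 3 equally likely choices, so probability 1/3; weight (3/16)·(1/3) = 1/16.
If it is in envelope 2 (prior 3/16): the presenter has 2 equally likely choices, so probability 1/2; weight (3/16)·(1/2) = 3/32.
If it is in envelope 3 (prior 3/8): the presenter has 2 equally likely choices, so probability 1/2; weight (3/8)·(1/2) = 3/16.
If it is in envelope 4 (prior 1/4): the presenter opened envelope 4, so this case is ruled out; weight (1/4)·0 = 0.
The weights sum to 11/32.
So P(the cheque in envelope 1 | the presenter opened envelope 4) = (1/16) / (11/32) = 2/11.

2/11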